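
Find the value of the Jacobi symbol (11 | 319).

0

Reciprocity: 11 ≡ 3 and 319 ≡ 3 (mod 4), so (11/319) = −(319/11).
Reduce top mod 11: now compute (0/11).
Top reduces to 0: gcd > 1, so the symbol is 0.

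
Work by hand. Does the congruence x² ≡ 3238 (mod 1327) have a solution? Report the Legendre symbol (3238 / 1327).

-1

First reduce: 3238 ≡ 584 (mod 1327).
Pull out 2^3: since 1327 ≡ 7 (mod 8), (2/1327) = +1, so (2/1327)^3 = +1.
Reciprocity: 73 ≡ 1 and 1327 ≡ 3 (mod 4), so (73/1327) = +(1327/73).
Reduce top mod 73: now compute (13/73).
Reciprocity: 13 ≡ 1 and 73 ≡ 1 (mod 4), so (13/73) = +(73/13).
Reduce top mod 13: now compute (8/13).
Pull out 2^3: since 13 ≡ 5 (mod 8), (2/13) = -1, so (2/13)^3 = -1.
Reached (1/13) = 1. Collecting the sign flips along the way, the symbol is -1.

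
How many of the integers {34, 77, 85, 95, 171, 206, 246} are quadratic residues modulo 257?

3

(34/257) = +1 → QR.
(77/257) = -1 → non-residue.
(85/257) = -1 → non-residue.
(95/257) = +1 → QR.
(171/257) = -1 → non-residue.
(206/257) = -1 → non-residue.
(246/257) = +1 → QR.
Total quadratic residues among the 7: 3.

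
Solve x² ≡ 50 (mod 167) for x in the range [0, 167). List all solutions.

Since 167 ≡ 3 (mod 4), a square root of 50 is 50^((167+1)/4) = 50^42 mod 167.
Repeated squaring: 50^2≡162, 50^4≡25, 50^8≡124, 50^16≡12, 50^32≡144 (mod 167).
50^42 = 50^(32+8+2) ≡ 65 (mod 167).
Check: 65² = 4225 ≡ 50 (mod 167). The two roots are 65 and 102.

65, 102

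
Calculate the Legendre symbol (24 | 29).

1

Pull out 2^3: since 29 ≡ 5 (mod 8), (2/29) = -1, so (2/29)^3 = -1.
Reciprocity: 3 ≡ 3 and 29 ≡ 1 (mod 4), so (3/29) = +(29/3).
Reduce top mod 3: now compute (2/3).
Pull out 2: since 3 ≡ 3 (mod 8), (2/3) = -1.
Reached (1/3) = 1. Collecting the sign flips along the way, the symbol is +1.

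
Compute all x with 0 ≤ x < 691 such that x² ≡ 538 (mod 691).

Since 691 ≡ 3 (mod 4), a square root of 538 is 538^((691+1)/4) = 538^173 mod 691.
Repeated squaring: 538^2≡606, 538^4≡315, 538^8≡412, 538^16≡449, 538^32≡520, 538^64≡219, 538^128≡282 (mod 691).
538^173 = 538^(128+32+8+4+1) ≡ 378 (mod 691).
Check: 378² = 142884 ≡ 538 (mod 691). The two roots are 313 and 378.

313, 378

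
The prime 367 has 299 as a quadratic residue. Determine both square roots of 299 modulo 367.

Since 367 ≡ 3 (mod 4), a square root of 299 is 299^((367+1)/4) = 299^92 mod 367.
Repeated squaring: 299^2≡220, 299^4≡323, 299^8≡101, 299^16≡292, 299^32≡120, 299^64≡87 (mod 367).
299^92 = 299^(64+16+8+4) ≡ 63 (mod 367).
Check: 63² = 3969 ≡ 299 (mod 367). The two roots are 63 and 304.

63, 304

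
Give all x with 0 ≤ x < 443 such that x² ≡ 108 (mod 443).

140, 303

Since 443 ≡ 3 (mod 4), a square root of 108 is 108^((443+1)/4) = 108^111 mod 443.
Repeated squaring: 108^2≡146, 108^4≡52, 108^8≡46, 108^16≡344, 108^32≡55, 108^64≡367 (mod 443).
108^111 = 108^(64+32+8+4+2+1) ≡ 140 (mod 443).
Check: 140² = 19600 ≡ 108 (mod 443). The two roots are 140 and 303.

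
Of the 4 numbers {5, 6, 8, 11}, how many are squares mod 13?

0

(5/13) = -1 → non-residue.
(6/13) = -1 → non-residue.
(8/13) = -1 → non-residue.
(11/13) = -1 → non-residue.
Total quadratic residues among the 4: 0.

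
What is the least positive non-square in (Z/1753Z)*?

5

(2/1753) = +1, so 2 is a residue.
(3/1753) = +1, so 3 is a residue.
(4/1753) = +1, so 4 is a residue.
(5/1753) = −1, so 5 is the smallest positive non-residue mod 1753.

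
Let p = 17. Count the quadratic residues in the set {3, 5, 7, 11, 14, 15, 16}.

(3/17) = -1 → non-residue.
(5/17) = -1 → non-residue.
(7/17) = -1 → non-residue.
(11/17) = -1 → non-residue.
(14/17) = -1 → non-residue.
(15/17) = +1 → QR.
(16/17) = +1 → QR.
Total quadratic residues among the 7: 2.

2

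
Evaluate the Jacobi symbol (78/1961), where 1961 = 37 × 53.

1

Pull out 2: since 1961 ≡ 1 (mod 8), (2/1961) = +1.
Reciprocity: 39 ≡ 3 and 1961 ≡ 1 (mod 4), so (39/1961) = +(1961/39).
Reduce top mod 39: now compute (11/39).
Reciprocity: 11 ≡ 3 and 39 ≡ 3 (mod 4), so (11/39) = −(39/11).
Reduce top mod 11: now compute (6/11).
Pull out 2: since 11 ≡ 3 (mod 8), (2/11) = -1.
Reciprocity: 3 ≡ 3 and 11 ≡ 3 (mod 4), so (3/11) = −(11/3).
Reduce top mod 3: now compute (2/3).
Pull out 2: since 3 ≡ 3 (mod 8), (2/3) = -1.
Reached (1/3) = 1. Collecting the sign flips along the way, the symbol is +1.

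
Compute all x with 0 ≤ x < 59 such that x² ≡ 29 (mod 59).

18, 41

Since 59 ≡ 3 (mod 4), a square root of 29 is 29^((59+1)/4) = 29^15 mod 59.
Repeated squaring: 29^2≡15, 29^4≡48, 29^8≡3 (mod 59).
29^15 = 29^(8+4+2+1) ≡ 41 (mod 59).
Check: 41² = 1681 ≡ 29 (mod 59). The two roots are 18 and 41.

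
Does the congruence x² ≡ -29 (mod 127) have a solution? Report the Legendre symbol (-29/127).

First reduce: -29 ≡ 98 (mod 127).
Pull out 2: since 127 ≡ 7 (mod 8), (2/127) = +1.
Reciprocity: 49 ≡ 1 and 127 ≡ 3 (mod 4), so (49/127) = +(127/49).
Reduce top mod 49: now compute (29/49).
Reciprocity: 29 ≡ 1 and 49 ≡ 1 (mod 4), so (29/49) = +(49/29).
Reduce top mod 29: now compute (20/29).
Pull out 2^2: since 29 ≡ 5 (mod 8), (2/29) = -1, so (2/29)^2 = +1.
Reciprocity: 5 ≡ 1 and 29 ≡ 1 (mod 4), so (5/29) = +(29/5).
Reduce top mod 5: now compute (4/5).
Pull out 2^2: since 5 ≡ 5 (mod 8), (2/5) = -1, so (2/5)^2 = +1.
Reached (1/5) = 1. Collecting the sign flips along the way, the symbol is +1.

1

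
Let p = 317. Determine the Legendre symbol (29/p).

-1

Euler's criterion: (29/317) ≡ 29^158 (mod 317).
29^2 ≡ 207 (mod 317)
29^4 ≡ 54 (mod 317)
29^8 ≡ 63 (mod 317)
29^16 ≡ 165 (mod 317)
29^32 ≡ 280 (mod 317)
29^64 ≡ 101 (mod 317)
29^128 ≡ 57 (mod 317)
29^158 = 29^(128+16+8+4+2) ≡ 316 (mod 317).
Result is 316 ≡ −1, so (29/317) = −1.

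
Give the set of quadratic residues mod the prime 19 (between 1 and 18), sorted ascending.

1,4,5,6,7,9,11,16,17

Square k = 1,…,9 (k and 19−k give the same square):
1²=1, 2²=4, 3²=9, 4²=16, 5²≡6, 6²≡17, 7²≡11, 8²≡7, 9²≡5 (mod 19).
So the quadratic residues mod 19 are {1, 4, 5, 6, 7, 9, 11, 16, 17}.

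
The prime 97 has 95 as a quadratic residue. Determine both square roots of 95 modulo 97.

97 ≡ 1 (mod 4), so we find a root by search.
Trying successive values, 17² = 289 ≡ 95 (mod 97). The other root is 97 − 17 = 80.

17, 80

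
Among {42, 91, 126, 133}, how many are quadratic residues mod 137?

2

(42/137) = -1 → non-residue.
(91/137) = -1 → non-residue.
(126/137) = +1 → QR.
(133/137) = +1 → QR.
Total quadratic residues among the 4: 2.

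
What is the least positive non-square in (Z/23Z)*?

5

(2/23) = +1, so 2 is a residue.
(3/23) = +1, so 3 is a residue.
(4/23) = +1, so 4 is a residue.
(5/23) = −1, so 5 is the smallest positive non-residue mod 23.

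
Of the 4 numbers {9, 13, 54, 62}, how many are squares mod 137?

1

(9/137) = +1 → QR.
(13/137) = -1 → non-residue.
(54/137) = -1 → non-residue.
(62/137) = -1 → non-residue.
Total quadratic residues among the 4: 1.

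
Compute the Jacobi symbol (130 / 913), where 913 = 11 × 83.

-1

Pull out 2: since 913 ≡ 1 (mod 8), (2/913) = +1.
Reciprocity: 65 ≡ 1 and 913 ≡ 1 (mod 4), so (65/913) = +(913/65).
Reduce top mod 65: now compute (3/65).
Reciprocity: 3 ≡ 3 and 65 ≡ 1 (mod 4), so (3/65) = +(65/3).
Reduce top mod 3: now compute (2/3).
Pull out 2: since 3 ≡ 3 (mod 8), (2/3) = -1.
Reached (1/3) = 1. Collecting the sign flips along the way, the symbol is -1.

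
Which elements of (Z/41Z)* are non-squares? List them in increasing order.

3,6,7,11,12,13,14,15,17,19,22,24,26,27,28,29,30,34,35,38

Square k = 1,…,20 (k and 41−k give the same square):
1²=1, 2²=4, 3²=9, 4²=16, 5²=25, 6²=36, 7²≡8, 8²≡23, 9²≡40, 10²≡18, 11²≡39, 12²≡21, 13²≡5, 14²≡32, 15²≡20, 16²≡10, 17²≡2, 18²≡37, 19²≡33, 20²≡31 (mod 41).
The residues are {1, 2, 4, 5, 8, 9, 10, 16, 18, 20, 21, 23, 25, 31, 32, 33, 36, 37, 39, 40}; the non-residues are the remaining 20 nonzero classes.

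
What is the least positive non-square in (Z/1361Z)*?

(2/1361) = +1, so 2 is a residue.
(3/1361) = −1, so 3 is the smallest positive non-residue mod 1361.

3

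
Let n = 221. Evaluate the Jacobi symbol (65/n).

0

Reciprocity: 65 ≡ 1 and 221 ≡ 1 (mod 4), so (65/221) = +(221/65).
Reduce top mod 65: now compute (26/65).
Pull out 2: since 65 ≡ 1 (mod 8), (2/65) = +1.
Reciprocity: 13 ≡ 1 and 65 ≡ 1 (mod 4), so (13/65) = +(65/13).
Reduce top mod 13: now compute (0/13).
Top reduces to 0: gcd > 1, so the symbol is 0.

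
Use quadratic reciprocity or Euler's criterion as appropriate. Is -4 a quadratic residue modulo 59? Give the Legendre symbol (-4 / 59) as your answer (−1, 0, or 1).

First reduce: -4 ≡ 55 (mod 59).
Reciprocity: 55 ≡ 3 and 59 ≡ 3 (mod 4), so (55/59) = −(59/55).
Reduce top mod 55: now compute (4/55).
Pull out 2^2: since 55 ≡ 7 (mod 8), (2/55) = +1, so (2/55)^2 = +1.
Reached (1/55) = 1. Collecting the sign flips along the way, the symbol is -1.

-1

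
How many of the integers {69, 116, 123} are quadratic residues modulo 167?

1

(69/167) = -1 → non-residue.
(116/167) = +1 → QR.
(123/167) = -1 → non-residue.
Total quadratic residues among the 3: 1.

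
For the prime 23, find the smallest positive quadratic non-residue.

5

(2/23) = +1, so 2 is a residue.
(3/23) = +1, so 3 is a residue.
(4/23) = +1, so 4 is a residue.
(5/23) = −1, so 5 is the smallest positive non-residue mod 23.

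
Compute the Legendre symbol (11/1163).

Reciprocity: 11 ≡ 3 and 1163 ≡ 3 (mod 4), so (11/1163) = −(1163/11).
Reduce top mod 11: now compute (8/11).
Pull out 2^3: since 11 ≡ 3 (mod 8), (2/11) = -1, so (2/11)^3 = -1.
Reached (1/11) = 1. Collecting the sign flips along the way, the symbol is +1.

1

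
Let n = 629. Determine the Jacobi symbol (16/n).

Pull out 2^4: since 629 ≡ 5 (mod 8), (2/629) = -1, so (2/629)^4 = +1.
Reached (1/629) = 1. Collecting the sign flips along the way, the symbol is +1.

1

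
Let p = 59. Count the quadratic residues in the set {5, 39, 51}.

(5/59) = +1 → QR.
(39/59) = -1 → non-residue.
(51/59) = +1 → QR.
Total quadratic residues among the 3: 2.

2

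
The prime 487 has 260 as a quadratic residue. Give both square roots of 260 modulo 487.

100, 387

Since 487 ≡ 3 (mod 4), a square root of 260 is 260^((487+1)/4) = 260^122 mod 487.
Repeated squaring: 260^2≡394, 260^4≡370, 260^8≡53, 260^16≡374, 260^32≡107, 260^64≡248 (mod 487).
260^122 = 260^(64+32+16+8+2) ≡ 100 (mod 487).
Check: 100² = 10000 ≡ 260 (mod 487). The two roots are 100 and 387.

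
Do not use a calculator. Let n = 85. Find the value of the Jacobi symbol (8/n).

-1

Pull out 2^3: since 85 ≡ 5 (mod 8), (2/85) = -1, so (2/85)^3 = -1.
Reached (1/85) = 1. Collecting the sign flips along the way, the symbol is -1.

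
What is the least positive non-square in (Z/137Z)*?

3

(2/137) = +1, so 2 is a residue.
(3/137) = −1, so 3 is the smallest positive non-residue mod 137.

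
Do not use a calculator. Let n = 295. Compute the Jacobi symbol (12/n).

Pull out 2^2: since 295 ≡ 7 (mod 8), (2/295) = +1, so (2/295)^2 = +1.
Reciprocity: 3 ≡ 3 and 295 ≡ 3 (mod 4), so (3/295) = −(295/3).
Reduce top mod 3: now compute (1/3).
Reached (1/3) = 1. Collecting the sign flips along the way, the symbol is -1.

-1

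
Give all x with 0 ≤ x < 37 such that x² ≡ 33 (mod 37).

12, 25

37 ≡ 1 (mod 4), so we find a root by search.
Trying successive values, 12² = 144 ≡ 33 (mod 37). The other root is 37 − 12 = 25.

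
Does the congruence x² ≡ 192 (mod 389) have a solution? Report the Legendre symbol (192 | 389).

-1

Euler's criterion: (192/389) ≡ 192^194 (mod 389).
192^2 ≡ 298 (mod 389)
192^4 ≡ 112 (mod 389)
192^8 ≡ 96 (mod 389)
192^16 ≡ 269 (mod 389)
192^32 ≡ 7 (mod 389)
192^64 ≡ 49 (mod 389)
192^128 ≡ 67 (mod 389)
192^194 = 192^(128+64+2) ≡ 388 (mod 389).
Result is 388 ≡ −1, so (192/389) = −1.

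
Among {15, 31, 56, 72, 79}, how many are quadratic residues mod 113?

4

(15/113) = +1 → QR.
(31/113) = +1 → QR.
(56/113) = +1 → QR.
(72/113) = +1 → QR.
(79/113) = -1 → non-residue.
Total quadratic residues among the 5: 4.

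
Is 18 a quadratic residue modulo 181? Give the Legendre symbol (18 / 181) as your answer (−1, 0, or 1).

Pull out 2: since 181 ≡ 5 (mod 8), (2/181) = -1.
Reciprocity: 9 ≡ 1 and 181 ≡ 1 (mod 4), so (9/181) = +(181/9).
Reduce top mod 9: now compute (1/9).
Reached (1/9) = 1. Collecting the sign flips along the way, the symbol is -1.

-1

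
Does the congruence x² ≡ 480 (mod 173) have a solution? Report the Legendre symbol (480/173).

First reduce: 480 ≡ 134 (mod 173).
Pull out 2: since 173 ≡ 5 (mod 8), (2/173) = -1.
Reciprocity: 67 ≡ 3 and 173 ≡ 1 (mod 4), so (67/173) = +(173/67).
Reduce top mod 67: now compute (39/67).
Reciprocity: 39 ≡ 3 and 67 ≡ 3 (mod 4), so (39/67) = −(67/39).
Reduce top mod 39: now compute (28/39).
Pull out 2^2: since 39 ≡ 7 (mod 8), (2/39) = +1, so (2/39)^2 = +1.
Reciprocity: 7 ≡ 3 and 39 ≡ 3 (mod 4), so (7/39) = −(39/7).
Reduce top mod 7: now compute (4/7).
Pull out 2^2: since 7 ≡ 7 (mod 8), (2/7) = +1, so (2/7)^2 = +1.
Reached (1/7) = 1. Collecting the sign flips along the way, the symbol is -1.

-1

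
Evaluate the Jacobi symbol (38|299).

-1

Pull out 2: since 299 ≡ 3 (mod 8), (2/299) = -1.
Reciprocity: 19 ≡ 3 and 299 ≡ 3 (mod 4), so (19/299) = −(299/19).
Reduce top mod 19: now compute (14/19).
Pull out 2: since 19 ≡ 3 (mod 8), (2/19) = -1.
Reciprocity: 7 ≡ 3 and 19 ≡ 3 (mod 4), so (7/19) = −(19/7).
Reduce top mod 7: now compute (5/7).
Reciprocity: 5 ≡ 1 and 7 ≡ 3 (mod 4), so (5/7) = +(7/5).
Reduce top mod 5: now compute (2/5).
Pull out 2: since 5 ≡ 5 (mod 8), (2/5) = -1.
Reached (1/5) = 1. Collecting the sign flips along the way, the symbol is -1.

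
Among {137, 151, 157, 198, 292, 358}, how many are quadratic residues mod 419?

6

(137/419) = +1 → QR.
(151/419) = +1 → QR.
(157/419) = +1 → QR.
(198/419) = +1 → QR.
(292/419) = +1 → QR.
(358/419) = +1 → QR.
Total quadratic residues among the 6: 6.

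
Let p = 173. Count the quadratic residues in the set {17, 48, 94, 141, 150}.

(17/173) = -1 → non-residue.
(48/173) = -1 → non-residue.
(94/173) = -1 → non-residue.
(141/173) = -1 → non-residue.
(150/173) = +1 → QR.
Total quadratic residues among the 5: 1.

1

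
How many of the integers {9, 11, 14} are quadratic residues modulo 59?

1

(9/59) = +1 → QR.
(11/59) = -1 → non-residue.
(14/59) = -1 → non-residue.
Total quadratic residues among the 3: 1.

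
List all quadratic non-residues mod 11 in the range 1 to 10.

Square k = 1,…,5 (k and 11−k give the same square):
1²=1, 2²=4, 3²=9, 4²≡5, 5²≡3 (mod 11).
The residues are {1, 3, 4, 5, 9}; the non-residues are the remaining 5 nonzero classes.

2,6,7,8,10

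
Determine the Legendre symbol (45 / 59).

1

Euler's criterion: (45/59) ≡ 45^29 (mod 59).
45^2 ≡ 19 (mod 59)
45^4 ≡ 7 (mod 59)
45^8 ≡ 49 (mod 59)
45^16 ≡ 41 (mod 59)
45^29 = 45^(16+8+4+1) ≡ 1 (mod 59).
Result is 1, so (45/59) = 1.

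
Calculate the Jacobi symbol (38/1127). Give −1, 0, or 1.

Pull out 2: since 1127 ≡ 7 (mod 8), (2/1127) = +1.
Reciprocity: 19 ≡ 3 and 1127 ≡ 3 (mod 4), so (19/1127) = −(1127/19).
Reduce top mod 19: now compute (6/19).
Pull out 2: since 19 ≡ 3 (mod 8), (2/19) = -1.
Reciprocity: 3 ≡ 3 and 19 ≡ 3 (mod 4), so (3/19) = −(19/3).
Reduce top mod 3: now compute (1/3).
Reached (1/3) = 1. Collecting the sign flips along the way, the symbol is -1.

-1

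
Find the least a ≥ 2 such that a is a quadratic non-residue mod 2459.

2

(2/2459) = −1, so 2 is the smallest positive non-residue mod 2459.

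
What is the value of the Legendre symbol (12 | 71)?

1

Euler's criterion: (12/71) ≡ 12^35 (mod 71).
12^2 ≡ 2 (mod 71)
12^4 ≡ 4 (mod 71)
12^8 ≡ 16 (mod 71)
12^16 ≡ 43 (mod 71)
12^32 ≡ 3 (mod 71)
12^35 = 12^(32+2+1) ≡ 1 (mod 71).
Result is 1, so (12/71) = 1.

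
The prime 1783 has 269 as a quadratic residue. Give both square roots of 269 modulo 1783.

Since 1783 ≡ 3 (mod 4), a square root of 269 is 269^((1783+1)/4) = 269^446 mod 1783.
Repeated squaring: 269^2≡1041, 269^4≡1400, 269^8≡483, 269^16≡1499, 269^32≡421, 269^64≡724, 269^128≡1757, 269^256≡676 (mod 1783).
269^446 = 269^(256+128+32+16+8+4+2) ≡ 1242 (mod 1783).
Check: 1242² = 1542564 ≡ 269 (mod 1783). The two roots are 541 and 1242.

541, 1242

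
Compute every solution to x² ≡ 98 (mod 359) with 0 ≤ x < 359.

Since 359 ≡ 3 (mod 4), a square root of 98 is 98^((359+1)/4) = 98^90 mod 359.
Repeated squaring: 98^2≡270, 98^4≡23, 98^8≡170, 98^16≡180, 98^32≡90, 98^64≡202 (mod 359).
98^90 = 98^(64+16+8+2) ≡ 133 (mod 359).
Check: 133² = 17689 ≡ 98 (mod 359). The two roots are 133 and 226.

133, 226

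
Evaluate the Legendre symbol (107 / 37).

1

First reduce: 107 ≡ 33 (mod 37).
Reciprocity: 33 ≡ 1 and 37 ≡ 1 (mod 4), so (33/37) = +(37/33).
Reduce top mod 33: now compute (4/33).
Pull out 2^2: since 33 ≡ 1 (mod 8), (2/33) = +1, so (2/33)^2 = +1.
Reached (1/33) = 1. Collecting the sign flips along the way, the symbol is +1.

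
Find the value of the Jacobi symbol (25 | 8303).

Reciprocity: 25 ≡ 1 and 8303 ≡ 3 (mod 4), so (25/8303) = +(8303/25).
Reduce top mod 25: now compute (3/25).
Reciprocity: 3 ≡ 3 and 25 ≡ 1 (mod 4), so (3/25) = +(25/3).
Reduce top mod 3: now compute (1/3).
Reached (1/3) = 1. Collecting the sign flips along the way, the symbol is +1.

1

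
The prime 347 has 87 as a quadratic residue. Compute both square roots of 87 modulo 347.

Since 347 ≡ 3 (mod 4), a square root of 87 is 87^((347+1)/4) = 87^87 mod 347.
Repeated squaring: 87^2≡282, 87^4≡61, 87^8≡251, 87^16≡194, 87^32≡160, 87^64≡269 (mod 347).
87^87 = 87^(64+16+4+2+1) ≡ 173 (mod 347).
Check: 173² = 29929 ≡ 87 (mod 347). The two roots are 173 and 174.

173, 174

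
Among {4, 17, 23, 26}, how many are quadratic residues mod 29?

(4/29) = +1 → QR.
(17/29) = -1 → non-residue.
(23/29) = +1 → QR.
(26/29) = -1 → non-residue.
Total quadratic residues among the 4: 2.

2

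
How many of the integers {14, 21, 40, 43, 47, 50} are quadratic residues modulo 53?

(14/53) = -1 → non-residue.
(21/53) = -1 → non-residue.
(40/53) = +1 → QR.
(43/53) = +1 → QR.
(47/53) = +1 → QR.
(50/53) = -1 → non-residue.
Total quadratic residues among the 6: 3.

3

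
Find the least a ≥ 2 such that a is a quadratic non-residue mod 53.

(2/53) = −1, so 2 is the smallest positive non-residue mod 53.

2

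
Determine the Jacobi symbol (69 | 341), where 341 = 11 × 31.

Reciprocity: 69 ≡ 1 and 341 ≡ 1 (mod 4), so (69/341) = +(341/69).
Reduce top mod 69: now compute (65/69).
Reciprocity: 65 ≡ 1 and 69 ≡ 1 (mod 4), so (65/69) = +(69/65).
Reduce top mod 65: now compute (4/65).
Pull out 2^2: since 65 ≡ 1 (mod 8), (2/65) = +1, so (2/65)^2 = +1.
Reached (1/65) = 1. Collecting the sign flips along the way, the symbol is +1.

1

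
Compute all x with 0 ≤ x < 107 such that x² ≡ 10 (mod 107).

Since 107 ≡ 3 (mod 4), a square root of 10 is 10^((107+1)/4) = 10^27 mod 107.
Repeated squaring: 10^2≡100, 10^4≡49, 10^8≡47, 10^16≡69 (mod 107).
10^27 = 10^(16+8+2+1) ≡ 44 (mod 107).
Check: 44² = 1936 ≡ 10 (mod 107). The two roots are 44 and 63.

44, 63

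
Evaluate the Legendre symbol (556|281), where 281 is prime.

-1

Euler's criterion: (556/281) ≡ 275^140 (mod 281).
275^2 ≡ 36 (mod 281)
275^4 ≡ 172 (mod 281)
275^8 ≡ 79 (mod 281)
275^16 ≡ 59 (mod 281)
275^32 ≡ 109 (mod 281)
275^64 ≡ 79 (mod 281)
275^128 ≡ 59 (mod 281)
275^140 = 275^(128+8+4) ≡ 280 (mod 281).
Result is 280 ≡ −1, so (556/281) = −1.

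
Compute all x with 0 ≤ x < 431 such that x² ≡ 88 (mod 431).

Since 431 ≡ 3 (mod 4), a square root of 88 is 88^((431+1)/4) = 88^108 mod 431.
Repeated squaring: 88^2≡417, 88^4≡196, 88^8≡57, 88^16≡232, 88^32≡380, 88^64≡15 (mod 431).
88^108 = 88^(64+32+8+4) ≡ 150 (mod 431).
Check: 150² = 22500 ≡ 88 (mod 431). The two roots are 150 and 281.

150, 281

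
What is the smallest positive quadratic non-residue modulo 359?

7

(2/359) = +1, so 2 is a residue.
(3/359) = +1, so 3 is a residue.
(4/359) = +1, so 4 is a residue.
(5/359) = +1, so 5 is a residue.
(6/359) = +1, so 6 is a residue.
(7/359) = −1, so 7 is the smallest positive non-residue mod 359.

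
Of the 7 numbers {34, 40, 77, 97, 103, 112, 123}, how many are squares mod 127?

(34/127) = +1 → QR.
(40/127) = -1 → non-residue.
(77/127) = -1 → non-residue.
(97/127) = -1 → non-residue.
(103/127) = +1 → QR.
(112/127) = -1 → non-residue.
(123/127) = -1 → non-residue.
Total quadratic residues among the 7: 2.

2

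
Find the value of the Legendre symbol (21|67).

1

Euler's criterion: (21/67) ≡ 21^33 (mod 67).
21^2 ≡ 39 (mod 67)
21^4 ≡ 47 (mod 67)
21^8 ≡ 65 (mod 67)
21^16 ≡ 4 (mod 67)
21^32 ≡ 16 (mod 67)
21^33 = 21^(32+1) ≡ 1 (mod 67).
Result is 1, so (21/67) = 1.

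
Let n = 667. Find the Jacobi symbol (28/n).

Pull out 2^2: since 667 ≡ 3 (mod 8), (2/667) = -1, so (2/667)^2 = +1.
Reciprocity: 7 ≡ 3 and 667 ≡ 3 (mod 4), so (7/667) = −(667/7).
Reduce top mod 7: now compute (2/7).
Pull out 2: since 7 ≡ 7 (mod 8), (2/7) = +1.
Reached (1/7) = 1. Collecting the sign flips along the way, the symbol is -1.

-1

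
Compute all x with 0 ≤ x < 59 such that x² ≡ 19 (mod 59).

14, 45

Since 59 ≡ 3 (mod 4), a square root of 19 is 19^((59+1)/4) = 19^15 mod 59.
Repeated squaring: 19^2≡7, 19^4≡49, 19^8≡41 (mod 59).
19^15 = 19^(8+4+2+1) ≡ 45 (mod 59).
Check: 45² = 2025 ≡ 19 (mod 59). The two roots are 14 and 45.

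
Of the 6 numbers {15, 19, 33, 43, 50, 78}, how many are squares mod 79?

(15/79) = -1 → non-residue.
(19/79) = +1 → QR.
(33/79) = -1 → non-residue.
(43/79) = -1 → non-residue.
(50/79) = +1 → QR.
(78/79) = -1 → non-residue.
Total quadratic residues among the 6: 2.

2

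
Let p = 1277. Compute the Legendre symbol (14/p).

Pull out 2: since 1277 ≡ 5 (mod 8), (2/1277) = -1.
Reciprocity: 7 ≡ 3 and 1277 ≡ 1 (mod 4), so (7/1277) = +(1277/7).
Reduce top mod 7: now compute (3/7).
Reciprocity: 3 ≡ 3 and 7 ≡ 3 (mod 4), so (3/7) = −(7/3).
Reduce top mod 3: now compute (1/3).
Reached (1/3) = 1. Collecting the sign flips along the way, the symbol is +1.

1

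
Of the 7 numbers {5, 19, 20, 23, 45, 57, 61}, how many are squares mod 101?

5

(5/101) = +1 → QR.
(19/101) = +1 → QR.
(20/101) = +1 → QR.
(23/101) = +1 → QR.
(45/101) = +1 → QR.
(57/101) = -1 → non-residue.
(61/101) = -1 → non-residue.
Total quadratic residues among the 7: 5.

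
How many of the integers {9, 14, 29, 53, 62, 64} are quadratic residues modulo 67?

(9/67) = +1 → QR.
(14/67) = +1 → QR.
(29/67) = +1 → QR.
(53/67) = -1 → non-residue.
(62/67) = +1 → QR.
(64/67) = +1 → QR.
Total quadratic residues among the 6: 5.

5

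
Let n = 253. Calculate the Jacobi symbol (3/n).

1

Reciprocity: 3 ≡ 3 and 253 ≡ 1 (mod 4), so (3/253) = +(253/3).
Reduce top mod 3: now compute (1/3).
Reached (1/3) = 1. Collecting the sign flips along the way, the symbol is +1.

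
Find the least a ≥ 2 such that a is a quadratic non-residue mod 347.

2

(2/347) = −1, so 2 is the smallest positive non-residue mod 347.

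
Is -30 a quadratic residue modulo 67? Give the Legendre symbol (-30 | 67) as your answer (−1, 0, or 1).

1

First reduce: -30 ≡ 37 (mod 67).
Reciprocity: 37 ≡ 1 and 67 ≡ 3 (mod 4), so (37/67) = +(67/37).
Reduce top mod 37: now compute (30/37).
Pull out 2: since 37 ≡ 5 (mod 8), (2/37) = -1.
Reciprocity: 15 ≡ 3 and 37 ≡ 1 (mod 4), so (15/37) = +(37/15).
Reduce top mod 15: now compute (7/15).
Reciprocity: 7 ≡ 3 and 15 ≡ 3 (mod 4), so (7/15) = −(15/7).
Reduce top mod 7: now compute (1/7).
Reached (1/7) = 1. Collecting the sign flips along the way, the symbol is +1.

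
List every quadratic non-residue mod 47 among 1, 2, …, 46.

5,10,11,13,15,19,20,22,23,26,29,30,31,33,35,38,39,40,41,43,44,45,46

Square k = 1,…,23 (k and 47−k give the same square):
1²=1, 2²=4, 3²=9, 4²=16, 5²=25, 6²=36, 7²≡2, 8²≡17, 9²≡34, 10²≡6, 11²≡27, 12²≡3, 13²≡28, 14²≡8, 15²≡37, 16²≡21, 17²≡7, 18²≡42, 19²≡32, 20²≡24, 21²≡18, 22²≡14, 23²≡12 (mod 47).
The residues are {1, 2, 3, 4, 6, 7, 8, 9, 12, 14, 16, 17, 18, 21, 24, 25, 27, 28, 32, 34, 36, 37, 42}; the non-residues are the remaining 23 nonzero classes.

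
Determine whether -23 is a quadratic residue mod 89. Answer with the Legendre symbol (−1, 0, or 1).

First reduce: -23 ≡ 66 (mod 89).
Pull out 2: since 89 ≡ 1 (mod 8), (2/89) = +1.
Reciprocity: 33 ≡ 1 and 89 ≡ 1 (mod 4), so (33/89) = +(89/33).
Reduce top mod 33: now compute (23/33).
Reciprocity: 23 ≡ 3 and 33 ≡ 1 (mod 4), so (23/33) = +(33/23).
Reduce top mod 23: now compute (10/23).
Pull out 2: since 23 ≡ 7 (mod 8), (2/23) = +1.
Reciprocity: 5 ≡ 1 and 23 ≡ 3 (mod 4), so (5/23) = +(23/5).
Reduce top mod 5: now compute (3/5).
Reciprocity: 3 ≡ 3 and 5 ≡ 1 (mod 4), so (3/5) = +(5/3).
Reduce top mod 3: now compute (2/3).
Pull out 2: since 3 ≡ 3 (mod 8), (2/3) = -1.
Reached (1/3) = 1. Collecting the sign flips along the way, the symbol is -1.

-1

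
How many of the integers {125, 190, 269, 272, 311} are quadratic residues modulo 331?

(125/331) = +1 → QR.
(190/331) = -1 → non-residue.
(269/331) = +1 → QR.
(272/331) = +1 → QR.
(311/331) = -1 → non-residue.
Total quadratic residues among the 5: 3.

3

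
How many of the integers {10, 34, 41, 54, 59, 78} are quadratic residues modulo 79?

(10/79) = +1 → QR.
(34/79) = -1 → non-residue.
(41/79) = -1 → non-residue.
(54/79) = -1 → non-residue.
(59/79) = -1 → non-residue.
(78/79) = -1 → non-residue.
Total quadratic residues among the 6: 1.

1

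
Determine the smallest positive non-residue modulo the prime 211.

2

(2/211) = −1, so 2 is the smallest positive non-residue mod 211.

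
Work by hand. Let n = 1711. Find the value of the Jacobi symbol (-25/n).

First reduce: -25 ≡ 1686 (mod 1711).
Pull out 2: since 1711 ≡ 7 (mod 8), (2/1711) = +1.
Reciprocity: 843 ≡ 3 and 1711 ≡ 3 (mod 4), so (843/1711) = −(1711/843).
Reduce top mod 843: now compute (25/843).
Reciprocity: 25 ≡ 1 and 843 ≡ 3 (mod 4), so (25/843) = +(843/25).
Reduce top mod 25: now compute (18/25).
Pull out 2: since 25 ≡ 1 (mod 8), (2/25) = +1.
Reciprocity: 9 ≡ 1 and 25 ≡ 1 (mod 4), so (9/25) = +(25/9).
Reduce top mod 9: now compute (7/9).
Reciprocity: 7 ≡ 3 and 9 ≡ 1 (mod 4), so (7/9) = +(9/7).
Reduce top mod 7: now compute (2/7).
Pull out 2: since 7 ≡ 7 (mod 8), (2/7) = +1.
Reached (1/7) = 1. Collecting the sign flips along the way, the symbol is -1.

-1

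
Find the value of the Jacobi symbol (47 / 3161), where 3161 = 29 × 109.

1

Reciprocity: 47 ≡ 3 and 3161 ≡ 1 (mod 4), so (47/3161) = +(3161/47).
Reduce top mod 47: now compute (12/47).
Pull out 2^2: since 47 ≡ 7 (mod 8), (2/47) = +1, so (2/47)^2 = +1.
Reciprocity: 3 ≡ 3 and 47 ≡ 3 (mod 4), so (3/47) = −(47/3).
Reduce top mod 3: now compute (2/3).
Pull out 2: since 3 ≡ 3 (mod 8), (2/3) = -1.
Reached (1/3) = 1. Collecting the sign flips along the way, the symbol is +1.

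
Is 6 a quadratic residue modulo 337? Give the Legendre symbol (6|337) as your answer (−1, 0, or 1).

Pull out 2: since 337 ≡ 1 (mod 8), (2/337) = +1.
Reciprocity: 3 ≡ 3 and 337 ≡ 1 (mod 4), so (3/337) = +(337/3).
Reduce top mod 3: now compute (1/3).
Reached (1/3) = 1. Collecting the sign flips along the way, the symbol is +1.

1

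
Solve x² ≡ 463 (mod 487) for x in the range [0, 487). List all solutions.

108, 379

Since 487 ≡ 3 (mod 4), a square root of 463 is 463^((487+1)/4) = 463^122 mod 487.
Repeated squaring: 463^2≡89, 463^4≡129, 463^8≡83, 463^16≡71, 463^32≡171, 463^64≡21 (mod 487).
463^122 = 463^(64+32+16+8+2) ≡ 379 (mod 487).
Check: 379² = 143641 ≡ 463 (mod 487). The two roots are 108 and 379.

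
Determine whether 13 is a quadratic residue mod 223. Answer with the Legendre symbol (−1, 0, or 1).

Reciprocity: 13 ≡ 1 and 223 ≡ 3 (mod 4), so (13/223) = +(223/13).
Reduce top mod 13: now compute (2/13).
Pull out 2: since 13 ≡ 5 (mod 8), (2/13) = -1.
Reached (1/13) = 1. Collecting the sign flips along the way, the symbol is -1.

-1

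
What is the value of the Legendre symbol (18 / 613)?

Euler's criterion: (18/613) ≡ 18^306 (mod 613).
18^2 ≡ 324 (mod 613)
18^4 ≡ 153 (mod 613)
18^8 ≡ 115 (mod 613)
18^16 ≡ 352 (mod 613)
18^32 ≡ 78 (mod 613)
18^64 ≡ 567 (mod 613)
18^128 ≡ 277 (mod 613)
18^256 ≡ 104 (mod 613)
18^306 = 18^(256+32+16+2) ≡ 612 (mod 613).
Result is 612 ≡ −1, so (18/613) = −1.

-1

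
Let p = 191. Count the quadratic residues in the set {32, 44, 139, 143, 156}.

2

(32/191) = +1 → QR.
(44/191) = -1 → non-residue.
(139/191) = -1 → non-residue.
(143/191) = -1 → non-residue.
(156/191) = +1 → QR.
Total quadratic residues among the 5: 2.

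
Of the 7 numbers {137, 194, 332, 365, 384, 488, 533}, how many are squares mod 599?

(137/599) = -1 → non-residue.
(194/599) = -1 → non-residue.
(332/599) = +1 → QR.
(365/599) = -1 → non-residue.
(384/599) = +1 → QR.
(488/599) = -1 → non-residue.
(533/599) = +1 → QR.
Total quadratic residues among the 7: 3.

3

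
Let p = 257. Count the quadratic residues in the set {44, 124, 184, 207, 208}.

5

(44/257) = +1 → QR.
(124/257) = +1 → QR.
(184/257) = +1 → QR.
(207/257) = +1 → QR.
(208/257) = +1 → QR.
Total quadratic residues among the 5: 5.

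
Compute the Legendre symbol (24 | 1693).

Pull out 2^3: since 1693 ≡ 5 (mod 8), (2/1693) = -1, so (2/1693)^3 = -1.
Reciprocity: 3 ≡ 3 and 1693 ≡ 1 (mod 4), so (3/1693) = +(1693/3).
Reduce top mod 3: now compute (1/3).
Reached (1/3) = 1. Collecting the sign flips along the way, the symbol is -1.

-1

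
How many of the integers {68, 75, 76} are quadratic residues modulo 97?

1

(68/97) = -1 → non-residue.
(75/97) = +1 → QR.
(76/97) = -1 → non-residue.
Total quadratic residues among the 3: 1.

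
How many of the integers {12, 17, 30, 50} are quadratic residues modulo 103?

3

(12/103) = -1 → non-residue.
(17/103) = +1 → QR.
(30/103) = +1 → QR.
(50/103) = +1 → QR.
Total quadratic residues among the 4: 3.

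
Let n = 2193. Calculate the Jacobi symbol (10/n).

Pull out 2: since 2193 ≡ 1 (mod 8), (2/2193) = +1.
Reciprocity: 5 ≡ 1 and 2193 ≡ 1 (mod 4), so (5/2193) = +(2193/5).
Reduce top mod 5: now compute (3/5).
Reciprocity: 3 ≡ 3 and 5 ≡ 1 (mod 4), so (3/5) = +(5/3).
Reduce top mod 3: now compute (2/3).
Pull out 2: since 3 ≡ 3 (mod 8), (2/3) = -1.
Reached (1/3) = 1. Collecting the sign flips along the way, the symbol is -1.

-1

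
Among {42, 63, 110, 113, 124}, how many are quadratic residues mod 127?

(42/127) = +1 → QR.
(63/127) = -1 → non-residue.
(110/127) = -1 → non-residue.
(113/127) = +1 → QR.
(124/127) = +1 → QR.
Total quadratic residues among the 5: 3.

3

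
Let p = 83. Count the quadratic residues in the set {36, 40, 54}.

(36/83) = +1 → QR.
(40/83) = +1 → QR.
(54/83) = -1 → non-residue.
Total quadratic residues among the 3: 2.

2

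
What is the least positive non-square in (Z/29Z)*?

(2/29) = −1, so 2 is the smallest positive non-residue mod 29.

2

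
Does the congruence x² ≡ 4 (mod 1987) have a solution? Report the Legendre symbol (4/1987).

1

Pull out 2^2: since 1987 ≡ 3 (mod 8), (2/1987) = -1, so (2/1987)^2 = +1.
Reached (1/1987) = 1. Collecting the sign flips along the way, the symbol is +1.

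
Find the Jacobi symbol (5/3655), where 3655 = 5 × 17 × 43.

0

Reciprocity: 5 ≡ 1 and 3655 ≡ 3 (mod 4), so (5/3655) = +(3655/5).
Reduce top mod 5: now compute (0/5).
Top reduces to 0: gcd > 1, so the symbol is 0.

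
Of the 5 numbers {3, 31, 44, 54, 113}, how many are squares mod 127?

(3/127) = -1 → non-residue.
(31/127) = +1 → QR.
(44/127) = +1 → QR.
(54/127) = -1 → non-residue.
(113/127) = +1 → QR.
Total quadratic residues among the 5: 3.

3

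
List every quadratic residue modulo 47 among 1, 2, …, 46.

1 2 3 4 6 7 8 9 12 14 16 17 18 21 24 25 27 28 32 34 36 37 42

Square k = 1,…,23 (k and 47−k give the same square):
1²=1, 2²=4, 3²=9, 4²=16, 5²=25, 6²=36, 7²≡2, 8²≡17, 9²≡34, 10²≡6, 11²≡27, 12²≡3, 13²≡28, 14²≡8, 15²≡37, 16²≡21, 17²≡7, 18²≡42, 19²≡32, 20²≡24, 21²≡18, 22²≡14, 23²≡12 (mod 47).
So the quadratic residues mod 47 are {1, 2, 3, 4, 6, 7, 8, 9, 12, 14, 16, 17, 18, 21, 24, 25, 27, 28, 32, 34, 36, 37, 42}.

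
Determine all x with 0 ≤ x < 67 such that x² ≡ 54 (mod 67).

11, 56

Since 67 ≡ 3 (mod 4), a square root of 54 is 54^((67+1)/4) = 54^17 mod 67.
Repeated squaring: 54^2≡35, 54^4≡19, 54^8≡26, 54^16≡6 (mod 67).
54^17 = 54^(16+1) ≡ 56 (mod 67).
Check: 56² = 3136 ≡ 54 (mod 67). The two roots are 11 and 56.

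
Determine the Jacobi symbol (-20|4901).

First reduce: -20 ≡ 4881 (mod 4901).
Reciprocity: 4881 ≡ 1 and 4901 ≡ 1 (mod 4), so (4881/4901) = +(4901/4881).
Reduce top mod 4881: now compute (20/4881).
Pull out 2^2: since 4881 ≡ 1 (mod 8), (2/4881) = +1, so (2/4881)^2 = +1.
Reciprocity: 5 ≡ 1 and 4881 ≡ 1 (mod 4), so (5/4881) = +(4881/5).
Reduce top mod 5: now compute (1/5).
Reached (1/5) = 1. Collecting the sign flips along the way, the symbol is +1.

1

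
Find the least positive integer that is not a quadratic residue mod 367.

(2/367) = +1, so 2 is a residue.
(3/367) = −1, so 3 is the smallest positive non-residue mod 367.

3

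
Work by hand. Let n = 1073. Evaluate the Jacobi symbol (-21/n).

-1

First reduce: -21 ≡ 1052 (mod 1073).
Pull out 2^2: since 1073 ≡ 1 (mod 8), (2/1073) = +1, so (2/1073)^2 = +1.
Reciprocity: 263 ≡ 3 and 1073 ≡ 1 (mod 4), so (263/1073) = +(1073/263).
Reduce top mod 263: now compute (21/263).
Reciprocity: 21 ≡ 1 and 263 ≡ 3 (mod 4), so (21/263) = +(263/21).
Reduce top mod 21: now compute (11/21).
Reciprocity: 11 ≡ 3 and 21 ≡ 1 (mod 4), so (11/21) = +(21/11).
Reduce top mod 11: now compute (10/11).
Pull out 2: since 11 ≡ 3 (mod 8), (2/11) = -1.
Reciprocity: 5 ≡ 1 and 11 ≡ 3 (mod 4), so (5/11) = +(11/5).
Reduce top mod 5: now compute (1/5).
Reached (1/5) = 1. Collecting the sign flips along the way, the symbol is -1.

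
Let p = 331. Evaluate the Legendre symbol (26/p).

1

Pull out 2: since 331 ≡ 3 (mod 8), (2/331) = -1.
Reciprocity: 13 ≡ 1 and 331 ≡ 3 (mod 4), so (13/331) = +(331/13).
Reduce top mod 13: now compute (6/13).
Pull out 2: since 13 ≡ 5 (mod 8), (2/13) = -1.
Reciprocity: 3 ≡ 3 and 13 ≡ 1 (mod 4), so (3/13) = +(13/3).
Reduce top mod 3: now compute (1/3).
Reached (1/3) = 1. Collecting the sign flips along the way, the symbol is +1.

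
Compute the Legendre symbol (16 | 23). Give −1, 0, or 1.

Euler's criterion: (16/23) ≡ 16^11 (mod 23).
16^2 ≡ 3 (mod 23)
16^4 ≡ 9 (mod 23)
16^8 ≡ 12 (mod 23)
16^11 = 16^(8+2+1) ≡ 1 (mod 23).
Result is 1, so (16/23) = 1.

1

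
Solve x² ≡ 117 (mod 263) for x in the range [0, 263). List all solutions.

88, 175

Since 263 ≡ 3 (mod 4), a square root of 117 is 117^((263+1)/4) = 117^66 mod 263.
Repeated squaring: 117^2≡13, 117^4≡169, 117^8≡157, 117^16≡190, 117^32≡69, 117^64≡27 (mod 263).
117^66 = 117^(64+2) ≡ 88 (mod 263).
Check: 88² = 7744 ≡ 117 (mod 263). The two roots are 88 and 175.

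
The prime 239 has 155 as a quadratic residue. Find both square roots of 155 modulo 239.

91, 148

Since 239 ≡ 3 (mod 4), a square root of 155 is 155^((239+1)/4) = 155^60 mod 239.
Repeated squaring: 155^2≡125, 155^4≡90, 155^8≡213, 155^16≡198, 155^32≡8 (mod 239).
155^60 = 155^(32+16+8+4) ≡ 91 (mod 239).
Check: 91² = 8281 ≡ 155 (mod 239). The two roots are 91 and 148.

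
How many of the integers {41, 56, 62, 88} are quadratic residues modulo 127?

(41/127) = +1 → QR.
(56/127) = -1 → non-residue.
(62/127) = +1 → QR.
(88/127) = +1 → QR.
Total quadratic residues among the 4: 3.

3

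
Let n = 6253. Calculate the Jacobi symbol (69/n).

Reciprocity: 69 ≡ 1 and 6253 ≡ 1 (mod 4), so (69/6253) = +(6253/69).
Reduce top mod 69: now compute (43/69).
Reciprocity: 43 ≡ 3 and 69 ≡ 1 (mod 4), so (43/69) = +(69/43).
Reduce top mod 43: now compute (26/43).
Pull out 2: since 43 ≡ 3 (mod 8), (2/43) = -1.
Reciprocity: 13 ≡ 1 and 43 ≡ 3 (mod 4), so (13/43) = +(43/13).
Reduce top mod 13: now compute (4/13).
Pull out 2^2: since 13 ≡ 5 (mod 8), (2/13) = -1, so (2/13)^2 = +1.
Reached (1/13) = 1. Collecting the sign flips along the way, the symbol is -1.

-1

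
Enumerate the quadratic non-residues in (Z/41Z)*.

Square k = 1,…,20 (k and 41−k give the same square):
1²=1, 2²=4, 3²=9, 4²=16, 5²=25, 6²=36, 7²≡8, 8²≡23, 9²≡40, 10²≡18, 11²≡39, 12²≡21, 13²≡5, 14²≡32, 15²≡20, 16²≡10, 17²≡2, 18²≡37, 19²≡33, 20²≡31 (mod 41).
The residues are {1, 2, 4, 5, 8, 9, 10, 16, 18, 20, 21, 23, 25, 31, 32, 33, 36, 37, 39, 40}; the non-residues are the remaining 20 nonzero classes.

3, 6, 7, 11, 12, 13, 14, 15, 17, 19, 22, 24, 26, 27, 28, 29, 30, 34, 35, 38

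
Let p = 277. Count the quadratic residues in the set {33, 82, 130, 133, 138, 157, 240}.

(33/277) = -1 → non-residue.
(82/277) = -1 → non-residue.
(130/277) = +1 → QR.
(133/277) = +1 → QR.
(138/277) = -1 → non-residue.
(157/277) = +1 → QR.
(240/277) = -1 → non-residue.
Total quadratic residues among the 7: 3.

3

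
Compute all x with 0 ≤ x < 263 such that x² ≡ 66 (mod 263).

Since 263 ≡ 3 (mod 4), a square root of 66 is 66^((263+1)/4) = 66^66 mod 263.
Repeated squaring: 66^2≡148, 66^4≡75, 66^8≡102, 66^16≡147, 66^32≡43, 66^64≡8 (mod 263).
66^66 = 66^(64+2) ≡ 132 (mod 263).
Check: 132² = 17424 ≡ 66 (mod 263). The two roots are 131 and 132.

131, 132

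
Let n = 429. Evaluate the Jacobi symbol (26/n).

0

Pull out 2: since 429 ≡ 5 (mod 8), (2/429) = -1.
Reciprocity: 13 ≡ 1 and 429 ≡ 1 (mod 4), so (13/429) = +(429/13).
Reduce top mod 13: now compute (0/13).
Top reduces to 0: gcd > 1, so the symbol is 0.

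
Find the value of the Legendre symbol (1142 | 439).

First reduce: 1142 ≡ 264 (mod 439).
Pull out 2^3: since 439 ≡ 7 (mod 8), (2/439) = +1, so (2/439)^3 = +1.
Reciprocity: 33 ≡ 1 and 439 ≡ 3 (mod 4), so (33/439) = +(439/33).
Reduce top mod 33: now compute (10/33).
Pull out 2: since 33 ≡ 1 (mod 8), (2/33) = +1.
Reciprocity: 5 ≡ 1 and 33 ≡ 1 (mod 4), so (5/33) = +(33/5).
Reduce top mod 5: now compute (3/5).
Reciprocity: 3 ≡ 3 and 5 ≡ 1 (mod 4), so (3/5) = +(5/3).
Reduce top mod 3: now compute (2/3).
Pull out 2: since 3 ≡ 3 (mod 8), (2/3) = -1.
Reached (1/3) = 1. Collecting the sign flips along the way, the symbol is -1.

-1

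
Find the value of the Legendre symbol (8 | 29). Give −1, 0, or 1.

Euler's criterion: (8/29) ≡ 8^14 (mod 29).
8^2 ≡ 6 (mod 29)
8^4 ≡ 7 (mod 29)
8^8 ≡ 20 (mod 29)
8^14 = 8^(8+4+2) ≡ 28 (mod 29).
Result is 28 ≡ −1, so (8/29) = −1.

-1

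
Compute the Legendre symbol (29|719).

Reciprocity: 29 ≡ 1 and 719 ≡ 3 (mod 4), so (29/719) = +(719/29).
Reduce top mod 29: now compute (23/29).
Reciprocity: 23 ≡ 3 and 29 ≡ 1 (mod 4), so (23/29) = +(29/23).
Reduce top mod 23: now compute (6/23).
Pull out 2: since 23 ≡ 7 (mod 8), (2/23) = +1.
Reciprocity: 3 ≡ 3 and 23 ≡ 3 (mod 4), so (3/23) = −(23/3).
Reduce top mod 3: now compute (2/3).
Pull out 2: since 3 ≡ 3 (mod 8), (2/3) = -1.
Reached (1/3) = 1. Collecting the sign flips along the way, the symbol is +1.

1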